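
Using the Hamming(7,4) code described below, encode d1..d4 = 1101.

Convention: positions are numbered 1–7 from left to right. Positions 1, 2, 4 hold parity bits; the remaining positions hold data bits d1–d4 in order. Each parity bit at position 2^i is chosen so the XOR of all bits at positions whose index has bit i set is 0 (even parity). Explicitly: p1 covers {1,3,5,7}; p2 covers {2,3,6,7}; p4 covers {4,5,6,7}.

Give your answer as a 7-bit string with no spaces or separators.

1010101

Place data at non-parity positions: p1 p2 1 p4 1 0 1
p1 (pos 1,3,5,7): XOR of data positions = 1⊕1⊕1 = 1
p2 (pos 2,3,6,7): XOR of data positions = 1⊕0⊕1 = 0
p4 (pos 4,5,6,7): XOR of data positions = 1⊕0⊕1 = 0
Codeword: 1010101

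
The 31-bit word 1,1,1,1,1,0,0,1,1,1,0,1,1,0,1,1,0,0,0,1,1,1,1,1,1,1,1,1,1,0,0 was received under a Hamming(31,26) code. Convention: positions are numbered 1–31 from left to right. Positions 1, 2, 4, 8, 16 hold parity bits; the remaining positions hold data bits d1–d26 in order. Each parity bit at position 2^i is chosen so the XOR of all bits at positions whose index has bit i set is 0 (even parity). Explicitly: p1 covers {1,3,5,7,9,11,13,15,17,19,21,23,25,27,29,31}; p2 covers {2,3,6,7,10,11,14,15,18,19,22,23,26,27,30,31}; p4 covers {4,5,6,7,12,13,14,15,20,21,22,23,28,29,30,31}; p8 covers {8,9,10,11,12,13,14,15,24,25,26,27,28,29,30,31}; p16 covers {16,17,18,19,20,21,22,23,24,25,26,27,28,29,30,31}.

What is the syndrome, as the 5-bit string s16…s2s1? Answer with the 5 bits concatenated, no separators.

10101

s1 (pos 1,3,5,7,9,11,13,15,17,19,21,23,25,27,29,31): 1⊕1⊕1⊕0⊕1⊕0⊕1⊕1⊕0⊕0⊕1⊕1⊕1⊕1⊕1⊕0 = 1
s2 (pos 2,3,6,7,10,11,14,15,18,19,22,23,26,27,30,31): 1⊕1⊕0⊕0⊕1⊕0⊕0⊕1⊕0⊕0⊕1⊕1⊕1⊕1⊕0⊕0 = 0
s4 (pos 4,5,6,7,12,13,14,15,20,21,22,23,28,29,30,31): 1⊕1⊕0⊕0⊕1⊕1⊕0⊕1⊕1⊕1⊕1⊕1⊕1⊕1⊕0⊕0 = 1
s8 (pos 8,9,10,11,12,13,14,15,24,25,26,27,28,29,30,31): 1⊕1⊕1⊕0⊕1⊕1⊕0⊕1⊕1⊕1⊕1⊕1⊕1⊕1⊕0⊕0 = 0
s16 (pos 16,17,18,19,20,21,22,23,24,25,26,27,28,29,30,31): 1⊕0⊕0⊕0⊕1⊕1⊕1⊕1⊕1⊕1⊕1⊕1⊕1⊕1⊕0⊕0 = 1
Syndrome s16…s1 = 10101 → error at position 21.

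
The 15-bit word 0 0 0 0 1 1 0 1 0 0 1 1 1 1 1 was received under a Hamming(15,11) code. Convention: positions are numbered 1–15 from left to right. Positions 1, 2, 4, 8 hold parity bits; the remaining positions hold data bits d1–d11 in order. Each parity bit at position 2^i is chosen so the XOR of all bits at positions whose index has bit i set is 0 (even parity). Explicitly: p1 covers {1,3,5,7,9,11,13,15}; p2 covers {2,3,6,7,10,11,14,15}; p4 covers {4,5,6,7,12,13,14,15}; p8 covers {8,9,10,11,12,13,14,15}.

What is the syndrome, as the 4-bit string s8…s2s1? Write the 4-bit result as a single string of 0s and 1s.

0000

s1 (pos 1,3,5,7,9,11,13,15): 0⊕0⊕1⊕0⊕0⊕1⊕1⊕1 = 0
s2 (pos 2,3,6,7,10,11,14,15): 0⊕0⊕1⊕0⊕0⊕1⊕1⊕1 = 0
s4 (pos 4,5,6,7,12,13,14,15): 0⊕1⊕1⊕0⊕1⊕1⊕1⊕1 = 0
s8 (pos 8,9,10,11,12,13,14,15): 1⊕0⊕0⊕1⊕1⊕1⊕1⊕1 = 0
Syndrome s8…s1 = 0000 → no error.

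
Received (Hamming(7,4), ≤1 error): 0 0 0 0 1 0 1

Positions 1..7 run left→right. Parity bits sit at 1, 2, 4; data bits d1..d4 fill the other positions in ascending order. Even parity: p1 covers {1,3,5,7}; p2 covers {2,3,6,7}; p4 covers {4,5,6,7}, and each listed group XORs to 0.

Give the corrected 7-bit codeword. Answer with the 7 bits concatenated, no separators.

0100101

s1 (pos 1,3,5,7): 0⊕0⊕1⊕1 = 0
s2 (pos 2,3,6,7): 0⊕0⊕0⊕1 = 1
s4 (pos 4,5,6,7): 0⊕1⊕0⊕1 = 0
Syndrome s4…s1 = 010 → error at position 2.
Flip position 2: 0000101 → 0100101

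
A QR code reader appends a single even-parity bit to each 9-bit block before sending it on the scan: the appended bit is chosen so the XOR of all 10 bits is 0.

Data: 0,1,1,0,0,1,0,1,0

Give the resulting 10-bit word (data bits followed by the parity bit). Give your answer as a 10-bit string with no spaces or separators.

0110010100

XOR of the 9 data bits: 0⊕1⊕1⊕0⊕0⊕1⊕0⊕1⊕0 = 0
Parity bit = 0 (so all 10 bits XOR to 0).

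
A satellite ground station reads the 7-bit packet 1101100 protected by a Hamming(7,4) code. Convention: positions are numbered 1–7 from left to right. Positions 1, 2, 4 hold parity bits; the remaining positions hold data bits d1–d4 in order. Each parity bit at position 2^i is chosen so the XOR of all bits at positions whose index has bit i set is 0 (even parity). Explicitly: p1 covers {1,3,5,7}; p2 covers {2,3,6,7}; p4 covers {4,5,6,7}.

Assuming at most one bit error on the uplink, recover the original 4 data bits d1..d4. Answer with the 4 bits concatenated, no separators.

0100

s1 (pos 1,3,5,7): 1⊕0⊕1⊕0 = 0
s2 (pos 2,3,6,7): 1⊕0⊕0⊕0 = 1
s4 (pos 4,5,6,7): 1⊕1⊕0⊕0 = 0
Syndrome s4…s1 = 010 → error at position 2.
Flip position 2: 1101100 → 1001100
Read data bits from positions 3,5,6,7: 0100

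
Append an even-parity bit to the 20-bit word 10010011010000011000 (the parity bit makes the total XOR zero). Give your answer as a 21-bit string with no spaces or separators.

100100110100000110001

XOR of the 20 data bits: 1⊕0⊕0⊕1⊕0⊕0⊕1⊕1⊕0⊕1⊕0⊕0⊕0⊕0⊕0⊕1⊕1⊕0⊕0⊕0 = 1
Parity bit = 1 (so all 21 bits XOR to 0).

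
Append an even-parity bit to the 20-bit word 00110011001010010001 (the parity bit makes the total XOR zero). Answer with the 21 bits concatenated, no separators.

001100110010100100010

XOR of the 20 data bits: 0⊕0⊕1⊕1⊕0⊕0⊕1⊕1⊕0⊕0⊕1⊕0⊕1⊕0⊕0⊕1⊕0⊕0⊕0⊕1 = 0
Parity bit = 0 (so all 21 bits XOR to 0).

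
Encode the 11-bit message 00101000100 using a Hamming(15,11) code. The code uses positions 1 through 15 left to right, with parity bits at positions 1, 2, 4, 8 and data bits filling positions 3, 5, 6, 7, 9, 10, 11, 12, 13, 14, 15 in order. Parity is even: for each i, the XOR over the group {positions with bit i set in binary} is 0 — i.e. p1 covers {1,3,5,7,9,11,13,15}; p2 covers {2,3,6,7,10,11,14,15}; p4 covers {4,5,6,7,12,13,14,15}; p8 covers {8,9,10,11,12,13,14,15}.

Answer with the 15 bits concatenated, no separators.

Place data at non-parity positions: p1 p2 0 p4 0 1 0 p8 1 0 0 0 1 0 0
p1 (pos 1,3,5,7,9,11,13,15): XOR of data positions = 0⊕0⊕0⊕1⊕0⊕1⊕0 = 0
p2 (pos 2,3,6,7,10,11,14,15): XOR of data positions = 0⊕1⊕0⊕0⊕0⊕0⊕0 = 1
p4 (pos 4,5,6,7,12,13,14,15): XOR of data positions = 0⊕1⊕0⊕0⊕1⊕0⊕0 = 0
p8 (pos 8,9,10,11,12,13,14,15): XOR of data positions = 1⊕0⊕0⊕0⊕1⊕0⊕0 = 0
Codeword: 010001001000100

010001001000100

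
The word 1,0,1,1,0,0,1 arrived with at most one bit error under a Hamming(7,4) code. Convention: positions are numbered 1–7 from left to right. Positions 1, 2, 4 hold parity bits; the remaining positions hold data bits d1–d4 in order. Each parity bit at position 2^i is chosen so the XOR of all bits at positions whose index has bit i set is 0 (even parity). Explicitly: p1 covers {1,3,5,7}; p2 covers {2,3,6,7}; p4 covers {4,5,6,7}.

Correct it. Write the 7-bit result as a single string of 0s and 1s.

0011001

s1 (pos 1,3,5,7): 1⊕1⊕0⊕1 = 1
s2 (pos 2,3,6,7): 0⊕1⊕0⊕1 = 0
s4 (pos 4,5,6,7): 1⊕0⊕0⊕1 = 0
Syndrome s4…s1 = 001 → error at position 1.
Flip position 1: 1011001 → 0011001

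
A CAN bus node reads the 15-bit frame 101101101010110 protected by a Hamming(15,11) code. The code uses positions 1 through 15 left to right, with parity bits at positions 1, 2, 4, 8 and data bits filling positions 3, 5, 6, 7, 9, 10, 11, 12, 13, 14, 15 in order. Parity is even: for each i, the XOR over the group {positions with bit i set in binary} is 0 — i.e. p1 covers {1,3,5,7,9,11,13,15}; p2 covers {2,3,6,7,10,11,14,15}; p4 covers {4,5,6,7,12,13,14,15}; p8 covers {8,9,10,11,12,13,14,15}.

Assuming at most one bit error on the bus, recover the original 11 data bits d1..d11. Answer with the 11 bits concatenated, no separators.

10011010110

s1 (pos 1,3,5,7,9,11,13,15): 1⊕1⊕0⊕1⊕1⊕1⊕1⊕0 = 0
s2 (pos 2,3,6,7,10,11,14,15): 0⊕1⊕1⊕1⊕0⊕1⊕1⊕0 = 1
s4 (pos 4,5,6,7,12,13,14,15): 1⊕0⊕1⊕1⊕0⊕1⊕1⊕0 = 1
s8 (pos 8,9,10,11,12,13,14,15): 0⊕1⊕0⊕1⊕0⊕1⊕1⊕0 = 0
Syndrome s8…s1 = 0110 → error at position 6.
Flip position 6: 101101101010110 → 101100101010110
Read data bits from positions 3,5,6,7,9,10,11,12,13,14,15: 10011010110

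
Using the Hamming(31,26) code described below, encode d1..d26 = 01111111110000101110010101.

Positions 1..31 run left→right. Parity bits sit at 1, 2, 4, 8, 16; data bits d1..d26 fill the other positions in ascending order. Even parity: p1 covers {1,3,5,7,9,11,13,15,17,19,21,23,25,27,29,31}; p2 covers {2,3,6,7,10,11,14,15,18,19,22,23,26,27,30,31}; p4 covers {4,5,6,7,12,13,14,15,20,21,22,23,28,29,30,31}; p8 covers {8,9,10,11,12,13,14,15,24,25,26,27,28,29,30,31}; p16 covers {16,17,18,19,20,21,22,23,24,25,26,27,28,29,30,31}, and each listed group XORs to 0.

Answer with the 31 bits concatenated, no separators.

Place data at non-parity positions: p1 p2 0 p4 1 1 1 p8 1 1 1 1 1 1 0 p16 0 0 0 1 0 1 1 1 0 0 1 0 1 0 1
p1 (pos 1,3,5,7,9,11,13,15,17,19,21,23,25,27,29,31): XOR of data positions = 0⊕1⊕1⊕1⊕1⊕1⊕0⊕0⊕0⊕0⊕1⊕0⊕1⊕1⊕1 = 1
p2 (pos 2,3,6,7,10,11,14,15,18,19,22,23,26,27,30,31): XOR of data positions = 0⊕1⊕1⊕1⊕1⊕1⊕0⊕0⊕0⊕1⊕1⊕0⊕1⊕0⊕1 = 1
p4 (pos 4,5,6,7,12,13,14,15,20,21,22,23,28,29,30,31): XOR of data positions = 1⊕1⊕1⊕1⊕1⊕1⊕0⊕1⊕0⊕1⊕1⊕0⊕1⊕0⊕1 = 1
p8 (pos 8,9,10,11,12,13,14,15,24,25,26,27,28,29,30,31): XOR of data positions = 1⊕1⊕1⊕1⊕1⊕1⊕0⊕1⊕0⊕0⊕1⊕0⊕1⊕0⊕1 = 0
p16 (pos 16,17,18,19,20,21,22,23,24,25,26,27,28,29,30,31): XOR of data positions = 0⊕0⊕0⊕1⊕0⊕1⊕1⊕1⊕0⊕0⊕1⊕0⊕1⊕0⊕1 = 1
Codeword: 1101111011111101000101110010101

1101111011111101000101110010101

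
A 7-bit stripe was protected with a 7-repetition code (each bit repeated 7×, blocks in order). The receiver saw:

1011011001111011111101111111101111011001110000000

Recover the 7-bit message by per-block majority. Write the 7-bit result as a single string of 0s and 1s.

Block 1 (1011011): 5 ones → 1
Block 2 (0011110): 4 ones → 1
Block 3 (1111110): 6 ones → 1
Block 4 (1111111): 7 ones → 1
Block 5 (1011110): 5 ones → 1
Block 6 (1100111): 5 ones → 1
Block 7 (0000000): 0 ones → 0

1111110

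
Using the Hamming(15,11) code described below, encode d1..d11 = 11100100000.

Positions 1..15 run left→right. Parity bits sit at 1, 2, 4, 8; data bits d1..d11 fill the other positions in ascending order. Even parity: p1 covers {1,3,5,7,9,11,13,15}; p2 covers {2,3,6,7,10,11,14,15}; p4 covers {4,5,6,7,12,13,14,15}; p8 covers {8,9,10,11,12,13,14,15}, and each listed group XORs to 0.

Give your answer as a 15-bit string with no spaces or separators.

011011010100000

Place data at non-parity positions: p1 p2 1 p4 1 1 0 p8 0 1 0 0 0 0 0
p1 (pos 1,3,5,7,9,11,13,15): XOR of data positions = 1⊕1⊕0⊕0⊕0⊕0⊕0 = 0
p2 (pos 2,3,6,7,10,11,14,15): XOR of data positions = 1⊕1⊕0⊕1⊕0⊕0⊕0 = 1
p4 (pos 4,5,6,7,12,13,14,15): XOR of data positions = 1⊕1⊕0⊕0⊕0⊕0⊕0 = 0
p8 (pos 8,9,10,11,12,13,14,15): XOR of data positions = 0⊕1⊕0⊕0⊕0⊕0⊕0 = 1
Codeword: 011011010100000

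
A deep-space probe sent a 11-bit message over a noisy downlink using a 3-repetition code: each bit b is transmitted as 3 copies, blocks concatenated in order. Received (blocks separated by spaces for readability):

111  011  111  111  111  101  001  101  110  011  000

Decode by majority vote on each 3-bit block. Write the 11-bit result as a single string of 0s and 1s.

Block 1 (111): 3 ones → 1
Block 2 (011): 2 ones → 1
Block 3 (111): 3 ones → 1
Block 4 (111): 3 ones → 1
Block 5 (111): 3 ones → 1
Block 6 (101): 2 ones → 1
Block 7 (001): 1 one → 0
Block 8 (101): 2 ones → 1
Block 9 (110): 2 ones → 1
Block 10 (011): 2 ones → 1
Block 11 (000): 0 ones → 0

11111101110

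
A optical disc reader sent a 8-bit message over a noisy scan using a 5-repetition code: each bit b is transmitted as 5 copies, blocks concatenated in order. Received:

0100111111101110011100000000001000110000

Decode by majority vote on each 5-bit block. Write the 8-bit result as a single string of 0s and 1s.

01110000

Block 1 (01001): 2 ones → 0
Block 2 (11111): 5 ones → 1
Block 3 (10111): 4 ones → 1
Block 4 (00111): 3 ones → 1
Block 5 (00000): 0 ones → 0
Block 6 (00000): 0 ones → 0
Block 7 (10001): 2 ones → 0
Block 8 (10000): 1 one → 0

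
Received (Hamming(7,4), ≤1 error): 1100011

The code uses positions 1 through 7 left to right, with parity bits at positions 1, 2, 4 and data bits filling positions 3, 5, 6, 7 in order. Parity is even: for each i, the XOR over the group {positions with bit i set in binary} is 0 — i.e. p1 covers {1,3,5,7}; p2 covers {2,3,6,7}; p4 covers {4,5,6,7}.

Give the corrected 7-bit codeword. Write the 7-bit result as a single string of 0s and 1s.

s1 (pos 1,3,5,7): 1⊕0⊕0⊕1 = 0
s2 (pos 2,3,6,7): 1⊕0⊕1⊕1 = 1
s4 (pos 4,5,6,7): 0⊕0⊕1⊕1 = 0
Syndrome s4…s1 = 010 → error at position 2.
Flip position 2: 1100011 → 1000011

1000011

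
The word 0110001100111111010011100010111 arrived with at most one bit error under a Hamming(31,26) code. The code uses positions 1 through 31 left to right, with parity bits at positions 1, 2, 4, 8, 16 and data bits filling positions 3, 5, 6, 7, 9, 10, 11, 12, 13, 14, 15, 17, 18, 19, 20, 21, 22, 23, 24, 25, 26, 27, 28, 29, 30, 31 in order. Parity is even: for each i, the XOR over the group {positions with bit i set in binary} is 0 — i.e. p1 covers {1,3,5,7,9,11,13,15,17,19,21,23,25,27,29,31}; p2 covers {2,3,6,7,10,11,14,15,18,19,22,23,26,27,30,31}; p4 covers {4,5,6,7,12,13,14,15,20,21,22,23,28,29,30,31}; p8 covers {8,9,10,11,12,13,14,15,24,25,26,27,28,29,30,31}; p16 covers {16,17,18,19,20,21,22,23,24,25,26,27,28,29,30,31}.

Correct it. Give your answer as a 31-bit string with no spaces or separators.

0110001100111111010111100010111

s1 (pos 1,3,5,7,9,11,13,15,17,19,21,23,25,27,29,31): 0⊕1⊕0⊕1⊕0⊕1⊕1⊕1⊕0⊕0⊕1⊕1⊕0⊕1⊕1⊕1 = 0
s2 (pos 2,3,6,7,10,11,14,15,18,19,22,23,26,27,30,31): 1⊕1⊕0⊕1⊕0⊕1⊕1⊕1⊕1⊕0⊕1⊕1⊕0⊕1⊕1⊕1 = 0
s4 (pos 4,5,6,7,12,13,14,15,20,21,22,23,28,29,30,31): 0⊕0⊕0⊕1⊕1⊕1⊕1⊕1⊕0⊕1⊕1⊕1⊕0⊕1⊕1⊕1 = 1
s8 (pos 8,9,10,11,12,13,14,15,24,25,26,27,28,29,30,31): 1⊕0⊕0⊕1⊕1⊕1⊕1⊕1⊕0⊕0⊕0⊕1⊕0⊕1⊕1⊕1 = 0
s16 (pos 16,17,18,19,20,21,22,23,24,25,26,27,28,29,30,31): 1⊕0⊕1⊕0⊕0⊕1⊕1⊕1⊕0⊕0⊕0⊕1⊕0⊕1⊕1⊕1 = 1
Syndrome s16…s1 = 10100 → error at position 20.
Flip position 20: 0110001100111111010011100010111 → 0110001100111111010111100010111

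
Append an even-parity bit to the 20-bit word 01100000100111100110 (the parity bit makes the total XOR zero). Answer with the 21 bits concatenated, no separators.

XOR of the 20 data bits: 0⊕1⊕1⊕0⊕0⊕0⊕0⊕0⊕1⊕0⊕0⊕1⊕1⊕1⊕1⊕0⊕0⊕1⊕1⊕0 = 1
Parity bit = 1 (so all 21 bits XOR to 0).

011000001001111001101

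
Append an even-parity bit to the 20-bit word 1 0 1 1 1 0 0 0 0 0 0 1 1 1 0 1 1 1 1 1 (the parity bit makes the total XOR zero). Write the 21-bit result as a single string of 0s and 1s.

101110000001110111110

XOR of the 20 data bits: 1⊕0⊕1⊕1⊕1⊕0⊕0⊕0⊕0⊕0⊕0⊕1⊕1⊕1⊕0⊕1⊕1⊕1⊕1⊕1 = 0
Parity bit = 0 (so all 21 bits XOR to 0).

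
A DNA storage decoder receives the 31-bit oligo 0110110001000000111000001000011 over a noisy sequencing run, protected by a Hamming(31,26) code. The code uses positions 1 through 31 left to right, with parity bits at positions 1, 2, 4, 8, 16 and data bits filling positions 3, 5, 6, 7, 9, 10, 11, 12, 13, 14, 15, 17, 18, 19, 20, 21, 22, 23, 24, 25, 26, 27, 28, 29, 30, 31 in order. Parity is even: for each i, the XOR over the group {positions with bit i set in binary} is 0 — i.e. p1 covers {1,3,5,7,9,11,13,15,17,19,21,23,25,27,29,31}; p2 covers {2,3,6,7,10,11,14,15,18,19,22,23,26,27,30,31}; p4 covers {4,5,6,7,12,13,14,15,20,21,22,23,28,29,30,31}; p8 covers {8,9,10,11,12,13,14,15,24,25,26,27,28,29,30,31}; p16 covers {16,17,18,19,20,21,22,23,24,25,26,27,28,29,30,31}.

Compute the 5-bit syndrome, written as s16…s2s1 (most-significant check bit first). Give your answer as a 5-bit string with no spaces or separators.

00000

s1 (pos 1,3,5,7,9,11,13,15,17,19,21,23,25,27,29,31): 0⊕1⊕1⊕0⊕0⊕0⊕0⊕0⊕1⊕1⊕0⊕0⊕1⊕0⊕0⊕1 = 0
s2 (pos 2,3,6,7,10,11,14,15,18,19,22,23,26,27,30,31): 1⊕1⊕1⊕0⊕1⊕0⊕0⊕0⊕1⊕1⊕0⊕0⊕0⊕0⊕1⊕1 = 0
s4 (pos 4,5,6,7,12,13,14,15,20,21,22,23,28,29,30,31): 0⊕1⊕1⊕0⊕0⊕0⊕0⊕0⊕0⊕0⊕0⊕0⊕0⊕0⊕1⊕1 = 0
s8 (pos 8,9,10,11,12,13,14,15,24,25,26,27,28,29,30,31): 0⊕0⊕1⊕0⊕0⊕0⊕0⊕0⊕0⊕1⊕0⊕0⊕0⊕0⊕1⊕1 = 0
s16 (pos 16,17,18,19,20,21,22,23,24,25,26,27,28,29,30,31): 0⊕1⊕1⊕1⊕0⊕0⊕0⊕0⊕0⊕1⊕0⊕0⊕0⊕0⊕1⊕1 = 0
Syndrome s16…s1 = 00000 → no error.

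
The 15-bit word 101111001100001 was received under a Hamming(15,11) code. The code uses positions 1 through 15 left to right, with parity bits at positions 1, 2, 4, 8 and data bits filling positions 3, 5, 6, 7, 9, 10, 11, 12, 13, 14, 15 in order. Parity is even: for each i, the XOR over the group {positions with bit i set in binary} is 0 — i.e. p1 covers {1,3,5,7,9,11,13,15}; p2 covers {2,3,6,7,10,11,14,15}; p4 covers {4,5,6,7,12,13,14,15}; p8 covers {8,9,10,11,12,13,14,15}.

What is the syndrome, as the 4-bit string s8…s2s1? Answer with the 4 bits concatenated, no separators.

1001

s1 (pos 1,3,5,7,9,11,13,15): 1⊕1⊕1⊕0⊕1⊕0⊕0⊕1 = 1
s2 (pos 2,3,6,7,10,11,14,15): 0⊕1⊕1⊕0⊕1⊕0⊕0⊕1 = 0
s4 (pos 4,5,6,7,12,13,14,15): 1⊕1⊕1⊕0⊕0⊕0⊕0⊕1 = 0
s8 (pos 8,9,10,11,12,13,14,15): 0⊕1⊕1⊕0⊕0⊕0⊕0⊕1 = 1
Syndrome s8…s1 = 1001 → error at position 9.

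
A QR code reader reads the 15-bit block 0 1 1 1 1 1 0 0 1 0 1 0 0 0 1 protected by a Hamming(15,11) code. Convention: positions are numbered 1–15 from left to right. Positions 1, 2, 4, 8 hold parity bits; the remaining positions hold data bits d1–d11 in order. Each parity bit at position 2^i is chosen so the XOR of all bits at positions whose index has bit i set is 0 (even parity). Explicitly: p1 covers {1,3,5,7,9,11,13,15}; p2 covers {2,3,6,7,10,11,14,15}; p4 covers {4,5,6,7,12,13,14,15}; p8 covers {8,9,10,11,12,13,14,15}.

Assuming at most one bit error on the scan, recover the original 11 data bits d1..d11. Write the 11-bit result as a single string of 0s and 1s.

11101000001

s1 (pos 1,3,5,7,9,11,13,15): 0⊕1⊕1⊕0⊕1⊕1⊕0⊕1 = 1
s2 (pos 2,3,6,7,10,11,14,15): 1⊕1⊕1⊕0⊕0⊕1⊕0⊕1 = 1
s4 (pos 4,5,6,7,12,13,14,15): 1⊕1⊕1⊕0⊕0⊕0⊕0⊕1 = 0
s8 (pos 8,9,10,11,12,13,14,15): 0⊕1⊕0⊕1⊕0⊕0⊕0⊕1 = 1
Syndrome s8…s1 = 1011 → error at position 11.
Flip position 11: 011111001010001 → 011111001000001
Read data bits from positions 3,5,6,7,9,10,11,12,13,14,15: 11101000001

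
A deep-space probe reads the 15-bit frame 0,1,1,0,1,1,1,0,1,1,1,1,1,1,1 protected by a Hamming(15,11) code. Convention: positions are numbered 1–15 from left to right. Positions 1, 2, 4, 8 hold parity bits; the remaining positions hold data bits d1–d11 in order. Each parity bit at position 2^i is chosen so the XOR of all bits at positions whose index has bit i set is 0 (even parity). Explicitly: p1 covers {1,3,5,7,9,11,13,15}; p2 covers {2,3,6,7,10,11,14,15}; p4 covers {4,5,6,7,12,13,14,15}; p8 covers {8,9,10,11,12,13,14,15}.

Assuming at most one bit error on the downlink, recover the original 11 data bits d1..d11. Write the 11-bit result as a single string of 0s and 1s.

11111111011

s1 (pos 1,3,5,7,9,11,13,15): 0⊕1⊕1⊕1⊕1⊕1⊕1⊕1 = 1
s2 (pos 2,3,6,7,10,11,14,15): 1⊕1⊕1⊕1⊕1⊕1⊕1⊕1 = 0
s4 (pos 4,5,6,7,12,13,14,15): 0⊕1⊕1⊕1⊕1⊕1⊕1⊕1 = 1
s8 (pos 8,9,10,11,12,13,14,15): 0⊕1⊕1⊕1⊕1⊕1⊕1⊕1 = 1
Syndrome s8…s1 = 1101 → error at position 13.
Flip position 13: 011011101111111 → 011011101111011
Read data bits from positions 3,5,6,7,9,10,11,12,13,14,15: 11111111011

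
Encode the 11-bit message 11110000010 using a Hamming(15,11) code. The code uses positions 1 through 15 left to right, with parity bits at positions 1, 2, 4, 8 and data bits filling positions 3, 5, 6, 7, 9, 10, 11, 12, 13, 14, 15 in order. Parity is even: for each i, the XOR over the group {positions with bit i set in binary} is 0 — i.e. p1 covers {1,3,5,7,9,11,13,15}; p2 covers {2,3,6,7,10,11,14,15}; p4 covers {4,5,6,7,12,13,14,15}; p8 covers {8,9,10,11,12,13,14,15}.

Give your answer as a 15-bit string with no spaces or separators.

101011110000010

Place data at non-parity positions: p1 p2 1 p4 1 1 1 p8 0 0 0 0 0 1 0
p1 (pos 1,3,5,7,9,11,13,15): XOR of data positions = 1⊕1⊕1⊕0⊕0⊕0⊕0 = 1
p2 (pos 2,3,6,7,10,11,14,15): XOR of data positions = 1⊕1⊕1⊕0⊕0⊕1⊕0 = 0
p4 (pos 4,5,6,7,12,13,14,15): XOR of data positions = 1⊕1⊕1⊕0⊕0⊕1⊕0 = 0
p8 (pos 8,9,10,11,12,13,14,15): XOR of data positions = 0⊕0⊕0⊕0⊕0⊕1⊕0 = 1
Codeword: 101011110000010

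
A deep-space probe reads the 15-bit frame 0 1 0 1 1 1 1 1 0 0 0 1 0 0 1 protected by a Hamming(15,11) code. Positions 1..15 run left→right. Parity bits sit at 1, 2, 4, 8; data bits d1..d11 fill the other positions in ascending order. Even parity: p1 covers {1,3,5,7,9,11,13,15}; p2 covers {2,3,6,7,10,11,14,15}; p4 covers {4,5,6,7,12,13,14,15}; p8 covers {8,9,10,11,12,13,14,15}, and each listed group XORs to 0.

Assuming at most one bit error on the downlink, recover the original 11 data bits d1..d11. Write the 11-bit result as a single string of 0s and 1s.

s1 (pos 1,3,5,7,9,11,13,15): 0⊕0⊕1⊕1⊕0⊕0⊕0⊕1 = 1
s2 (pos 2,3,6,7,10,11,14,15): 1⊕0⊕1⊕1⊕0⊕0⊕0⊕1 = 0
s4 (pos 4,5,6,7,12,13,14,15): 1⊕1⊕1⊕1⊕1⊕0⊕0⊕1 = 0
s8 (pos 8,9,10,11,12,13,14,15): 1⊕0⊕0⊕0⊕1⊕0⊕0⊕1 = 1
Syndrome s8…s1 = 1001 → error at position 9.
Flip position 9: 010111110001001 → 010111111001001
Read data bits from positions 3,5,6,7,9,10,11,12,13,14,15: 01111001001

01111001001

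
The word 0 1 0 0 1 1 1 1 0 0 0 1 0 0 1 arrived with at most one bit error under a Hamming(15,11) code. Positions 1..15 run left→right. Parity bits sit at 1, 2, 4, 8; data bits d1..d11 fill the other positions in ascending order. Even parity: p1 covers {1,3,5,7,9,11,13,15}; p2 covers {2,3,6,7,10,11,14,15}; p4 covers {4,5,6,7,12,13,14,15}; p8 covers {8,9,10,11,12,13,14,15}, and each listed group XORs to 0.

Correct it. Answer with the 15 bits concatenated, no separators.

s1 (pos 1,3,5,7,9,11,13,15): 0⊕0⊕1⊕1⊕0⊕0⊕0⊕1 = 1
s2 (pos 2,3,6,7,10,11,14,15): 1⊕0⊕1⊕1⊕0⊕0⊕0⊕1 = 0
s4 (pos 4,5,6,7,12,13,14,15): 0⊕1⊕1⊕1⊕1⊕0⊕0⊕1 = 1
s8 (pos 8,9,10,11,12,13,14,15): 1⊕0⊕0⊕0⊕1⊕0⊕0⊕1 = 1
Syndrome s8…s1 = 1101 → error at position 13.
Flip position 13: 010011110001001 → 010011110001101

010011110001101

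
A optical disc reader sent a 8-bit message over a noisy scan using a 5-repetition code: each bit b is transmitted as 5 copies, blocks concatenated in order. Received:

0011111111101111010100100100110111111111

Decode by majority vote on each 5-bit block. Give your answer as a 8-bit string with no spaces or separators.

11110111

Block 1 (00111): 3 ones → 1
Block 2 (11111): 5 ones → 1
Block 3 (10111): 4 ones → 1
Block 4 (10101): 3 ones → 1
Block 5 (00100): 1 one → 0
Block 6 (10011): 3 ones → 1
Block 7 (01111): 4 ones → 1
Block 8 (11111): 5 ones → 1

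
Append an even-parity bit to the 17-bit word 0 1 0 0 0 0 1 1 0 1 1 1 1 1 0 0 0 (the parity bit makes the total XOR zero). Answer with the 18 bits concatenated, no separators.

XOR of the 17 data bits: 0⊕1⊕0⊕0⊕0⊕0⊕1⊕1⊕0⊕1⊕1⊕1⊕1⊕1⊕0⊕0⊕0 = 0
Parity bit = 0 (so all 18 bits XOR to 0).

010000110111110000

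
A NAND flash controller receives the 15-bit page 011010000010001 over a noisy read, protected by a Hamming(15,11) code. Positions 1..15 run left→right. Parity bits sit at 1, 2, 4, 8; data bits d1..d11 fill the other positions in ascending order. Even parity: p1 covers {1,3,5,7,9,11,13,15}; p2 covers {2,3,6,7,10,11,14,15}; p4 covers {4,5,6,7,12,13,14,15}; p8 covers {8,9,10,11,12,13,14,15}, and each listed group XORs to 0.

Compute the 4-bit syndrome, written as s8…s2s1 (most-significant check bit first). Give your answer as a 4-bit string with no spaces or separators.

0000

s1 (pos 1,3,5,7,9,11,13,15): 0⊕1⊕1⊕0⊕0⊕1⊕0⊕1 = 0
s2 (pos 2,3,6,7,10,11,14,15): 1⊕1⊕0⊕0⊕0⊕1⊕0⊕1 = 0
s4 (pos 4,5,6,7,12,13,14,15): 0⊕1⊕0⊕0⊕0⊕0⊕0⊕1 = 0
s8 (pos 8,9,10,11,12,13,14,15): 0⊕0⊕0⊕1⊕0⊕0⊕0⊕1 = 0
Syndrome s8…s1 = 0000 → no error.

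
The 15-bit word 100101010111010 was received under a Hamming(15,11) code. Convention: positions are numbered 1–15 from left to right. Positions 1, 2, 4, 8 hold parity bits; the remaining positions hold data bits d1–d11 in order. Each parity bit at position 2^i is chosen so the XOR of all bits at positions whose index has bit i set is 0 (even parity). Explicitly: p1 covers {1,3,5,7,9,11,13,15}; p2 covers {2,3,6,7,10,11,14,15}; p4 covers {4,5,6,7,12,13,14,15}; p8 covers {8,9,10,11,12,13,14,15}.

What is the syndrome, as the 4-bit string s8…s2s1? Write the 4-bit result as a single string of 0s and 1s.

1000

s1 (pos 1,3,5,7,9,11,13,15): 1⊕0⊕0⊕0⊕0⊕1⊕0⊕0 = 0
s2 (pos 2,3,6,7,10,11,14,15): 0⊕0⊕1⊕0⊕1⊕1⊕1⊕0 = 0
s4 (pos 4,5,6,7,12,13,14,15): 1⊕0⊕1⊕0⊕1⊕0⊕1⊕0 = 0
s8 (pos 8,9,10,11,12,13,14,15): 1⊕0⊕1⊕1⊕1⊕0⊕1⊕0 = 1
Syndrome s8…s1 = 1000 → error at position 8.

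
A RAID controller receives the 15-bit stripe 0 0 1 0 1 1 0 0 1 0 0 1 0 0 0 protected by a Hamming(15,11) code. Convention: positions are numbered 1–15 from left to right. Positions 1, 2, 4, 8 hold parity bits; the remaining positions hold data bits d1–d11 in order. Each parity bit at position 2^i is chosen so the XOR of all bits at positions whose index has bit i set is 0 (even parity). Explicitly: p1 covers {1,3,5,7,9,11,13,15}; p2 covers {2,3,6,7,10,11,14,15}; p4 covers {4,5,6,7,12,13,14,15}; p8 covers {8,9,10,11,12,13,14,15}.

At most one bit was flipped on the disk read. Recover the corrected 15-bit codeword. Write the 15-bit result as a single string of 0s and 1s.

s1 (pos 1,3,5,7,9,11,13,15): 0⊕1⊕1⊕0⊕1⊕0⊕0⊕0 = 1
s2 (pos 2,3,6,7,10,11,14,15): 0⊕1⊕1⊕0⊕0⊕0⊕0⊕0 = 0
s4 (pos 4,5,6,7,12,13,14,15): 0⊕1⊕1⊕0⊕1⊕0⊕0⊕0 = 1
s8 (pos 8,9,10,11,12,13,14,15): 0⊕1⊕0⊕0⊕1⊕0⊕0⊕0 = 0
Syndrome s8…s1 = 0101 → error at position 5.
Flip position 5: 001011001001000 → 001001001001000

001001001001000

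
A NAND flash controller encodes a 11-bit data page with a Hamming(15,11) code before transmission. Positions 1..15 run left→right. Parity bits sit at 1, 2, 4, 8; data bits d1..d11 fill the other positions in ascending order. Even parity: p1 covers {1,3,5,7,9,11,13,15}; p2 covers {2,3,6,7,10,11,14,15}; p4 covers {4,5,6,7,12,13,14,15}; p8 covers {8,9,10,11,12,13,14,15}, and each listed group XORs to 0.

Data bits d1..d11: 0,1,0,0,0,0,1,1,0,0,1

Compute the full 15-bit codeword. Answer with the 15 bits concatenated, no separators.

Place data at non-parity positions: p1 p2 0 p4 1 0 0 p8 0 0 1 1 0 0 1
p1 (pos 1,3,5,7,9,11,13,15): XOR of data positions = 0⊕1⊕0⊕0⊕1⊕0⊕1 = 1
p2 (pos 2,3,6,7,10,11,14,15): XOR of data positions = 0⊕0⊕0⊕0⊕1⊕0⊕1 = 0
p4 (pos 4,5,6,7,12,13,14,15): XOR of data positions = 1⊕0⊕0⊕1⊕0⊕0⊕1 = 1
p8 (pos 8,9,10,11,12,13,14,15): XOR of data positions = 0⊕0⊕1⊕1⊕0⊕0⊕1 = 1
Codeword: 100110010011001

100110010011001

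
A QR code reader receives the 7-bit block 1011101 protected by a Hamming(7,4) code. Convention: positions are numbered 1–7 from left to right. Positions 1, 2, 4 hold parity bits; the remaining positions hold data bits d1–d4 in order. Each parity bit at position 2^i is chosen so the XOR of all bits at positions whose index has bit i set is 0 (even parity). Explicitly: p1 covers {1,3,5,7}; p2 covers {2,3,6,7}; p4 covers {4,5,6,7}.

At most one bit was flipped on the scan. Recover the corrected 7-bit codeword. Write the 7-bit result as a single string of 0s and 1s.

1010101

s1 (pos 1,3,5,7): 1⊕1⊕1⊕1 = 0
s2 (pos 2,3,6,7): 0⊕1⊕0⊕1 = 0
s4 (pos 4,5,6,7): 1⊕1⊕0⊕1 = 1
Syndrome s4…s1 = 100 → error at position 4.
Flip position 4: 1011101 → 1010101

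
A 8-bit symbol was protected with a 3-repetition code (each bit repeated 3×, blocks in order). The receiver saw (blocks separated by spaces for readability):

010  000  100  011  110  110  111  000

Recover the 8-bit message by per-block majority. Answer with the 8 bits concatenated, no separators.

Block 1 (010): 1 one → 0
Block 2 (000): 0 ones → 0
Block 3 (100): 1 one → 0
Block 4 (011): 2 ones → 1
Block 5 (110): 2 ones → 1
Block 6 (110): 2 ones → 1
Block 7 (111): 3 ones → 1
Block 8 (000): 0 ones → 0

00011110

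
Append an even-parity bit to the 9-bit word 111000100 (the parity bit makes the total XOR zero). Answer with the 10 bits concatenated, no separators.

1110001000

XOR of the 9 data bits: 1⊕1⊕1⊕0⊕0⊕0⊕1⊕0⊕0 = 0
Parity bit = 0 (so all 10 bits XOR to 0).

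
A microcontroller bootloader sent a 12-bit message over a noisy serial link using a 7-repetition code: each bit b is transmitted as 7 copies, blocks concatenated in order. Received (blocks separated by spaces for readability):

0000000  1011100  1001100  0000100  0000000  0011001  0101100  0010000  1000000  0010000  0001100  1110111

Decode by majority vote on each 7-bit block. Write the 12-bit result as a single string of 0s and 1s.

010000000001

Block 1 (0000000): 0 ones → 0
Block 2 (1011100): 4 ones → 1
Block 3 (1001100): 3 ones → 0
Block 4 (0000100): 1 one → 0
Block 5 (0000000): 0 ones → 0
Block 6 (0011001): 3 ones → 0
Block 7 (0101100): 3 ones → 0
Block 8 (0010000): 1 one → 0
Block 9 (1000000): 1 one → 0
Block 10 (0010000): 1 one → 0
Block 11 (0001100): 2 ones → 0
Block 12 (1110111): 6 ones → 1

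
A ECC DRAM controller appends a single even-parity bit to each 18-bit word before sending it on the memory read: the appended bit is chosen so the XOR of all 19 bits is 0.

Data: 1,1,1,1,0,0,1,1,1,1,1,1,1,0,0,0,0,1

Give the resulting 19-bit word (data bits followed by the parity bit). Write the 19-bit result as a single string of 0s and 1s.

XOR of the 18 data bits: 1⊕1⊕1⊕1⊕0⊕0⊕1⊕1⊕1⊕1⊕1⊕1⊕1⊕0⊕0⊕0⊕0⊕1 = 0
Parity bit = 0 (so all 19 bits XOR to 0).

1111001111111000010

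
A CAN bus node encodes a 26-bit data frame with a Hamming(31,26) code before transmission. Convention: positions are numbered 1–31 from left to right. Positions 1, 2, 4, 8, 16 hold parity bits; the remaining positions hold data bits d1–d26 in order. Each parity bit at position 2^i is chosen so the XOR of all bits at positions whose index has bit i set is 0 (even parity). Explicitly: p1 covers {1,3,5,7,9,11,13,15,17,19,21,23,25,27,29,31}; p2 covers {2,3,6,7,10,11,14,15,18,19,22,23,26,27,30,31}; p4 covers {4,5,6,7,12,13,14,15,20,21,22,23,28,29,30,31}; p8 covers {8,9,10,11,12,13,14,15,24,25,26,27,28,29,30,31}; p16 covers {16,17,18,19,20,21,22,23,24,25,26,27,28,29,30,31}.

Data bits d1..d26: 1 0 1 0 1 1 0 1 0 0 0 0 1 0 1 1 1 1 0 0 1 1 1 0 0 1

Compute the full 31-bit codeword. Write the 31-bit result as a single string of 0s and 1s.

0110010111010001010111100111001

Place data at non-parity positions: p1 p2 1 p4 0 1 0 p8 1 1 0 1 0 0 0 p16 0 1 0 1 1 1 1 0 0 1 1 1 0 0 1
p1 (pos 1,3,5,7,9,11,13,15,17,19,21,23,25,27,29,31): XOR of data positions = 1⊕0⊕0⊕1⊕0⊕0⊕0⊕0⊕0⊕1⊕1⊕0⊕1⊕0⊕1 = 0
p2 (pos 2,3,6,7,10,11,14,15,18,19,22,23,26,27,30,31): XOR of data positions = 1⊕1⊕0⊕1⊕0⊕0⊕0⊕1⊕0⊕1⊕1⊕1⊕1⊕0⊕1 = 1
p4 (pos 4,5,6,7,12,13,14,15,20,21,22,23,28,29,30,31): XOR of data positions = 0⊕1⊕0⊕1⊕0⊕0⊕0⊕1⊕1⊕1⊕1⊕1⊕0⊕0⊕1 = 0
p8 (pos 8,9,10,11,12,13,14,15,24,25,26,27,28,29,30,31): XOR of data positions = 1⊕1⊕0⊕1⊕0⊕0⊕0⊕0⊕0⊕1⊕1⊕1⊕0⊕0⊕1 = 1
p16 (pos 16,17,18,19,20,21,22,23,24,25,26,27,28,29,30,31): XOR of data positions = 0⊕1⊕0⊕1⊕1⊕1⊕1⊕0⊕0⊕1⊕1⊕1⊕0⊕0⊕1 = 1
Codeword: 0110010111010001010111100111001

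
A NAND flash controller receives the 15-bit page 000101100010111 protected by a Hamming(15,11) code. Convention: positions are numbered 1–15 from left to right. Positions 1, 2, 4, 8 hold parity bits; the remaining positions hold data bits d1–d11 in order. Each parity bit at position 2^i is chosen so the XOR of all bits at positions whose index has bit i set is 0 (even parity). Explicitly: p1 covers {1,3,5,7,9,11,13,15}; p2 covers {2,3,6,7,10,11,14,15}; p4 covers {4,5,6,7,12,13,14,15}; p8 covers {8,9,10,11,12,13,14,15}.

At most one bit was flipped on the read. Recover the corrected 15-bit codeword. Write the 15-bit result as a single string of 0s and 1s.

010101100010111

s1 (pos 1,3,5,7,9,11,13,15): 0⊕0⊕0⊕1⊕0⊕1⊕1⊕1 = 0
s2 (pos 2,3,6,7,10,11,14,15): 0⊕0⊕1⊕1⊕0⊕1⊕1⊕1 = 1
s4 (pos 4,5,6,7,12,13,14,15): 1⊕0⊕1⊕1⊕0⊕1⊕1⊕1 = 0
s8 (pos 8,9,10,11,12,13,14,15): 0⊕0⊕0⊕1⊕0⊕1⊕1⊕1 = 0
Syndrome s8…s1 = 0010 → error at position 2.
Flip position 2: 000101100010111 → 010101100010111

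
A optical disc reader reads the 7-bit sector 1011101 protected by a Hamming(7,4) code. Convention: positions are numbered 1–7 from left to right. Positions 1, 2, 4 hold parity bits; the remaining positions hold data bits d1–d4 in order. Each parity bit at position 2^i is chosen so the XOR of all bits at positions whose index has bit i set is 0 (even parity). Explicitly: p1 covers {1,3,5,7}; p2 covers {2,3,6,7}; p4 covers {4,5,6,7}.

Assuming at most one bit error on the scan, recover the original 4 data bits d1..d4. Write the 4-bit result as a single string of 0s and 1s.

s1 (pos 1,3,5,7): 1⊕1⊕1⊕1 = 0
s2 (pos 2,3,6,7): 0⊕1⊕0⊕1 = 0
s4 (pos 4,5,6,7): 1⊕1⊕0⊕1 = 1
Syndrome s4…s1 = 100 → error at position 4.
Flip position 4: 1011101 → 1010101
Read data bits from positions 3,5,6,7: 1101

1101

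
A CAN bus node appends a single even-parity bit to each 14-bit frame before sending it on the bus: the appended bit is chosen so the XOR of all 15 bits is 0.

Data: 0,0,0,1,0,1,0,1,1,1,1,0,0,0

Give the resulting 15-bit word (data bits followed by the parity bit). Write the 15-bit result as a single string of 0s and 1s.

000101011110000

XOR of the 14 data bits: 0⊕0⊕0⊕1⊕0⊕1⊕0⊕1⊕1⊕1⊕1⊕0⊕0⊕0 = 0
Parity bit = 0 (so all 15 bits XOR to 0).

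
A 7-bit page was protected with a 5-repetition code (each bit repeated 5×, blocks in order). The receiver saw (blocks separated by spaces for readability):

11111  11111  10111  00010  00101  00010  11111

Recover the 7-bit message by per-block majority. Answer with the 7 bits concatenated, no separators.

Block 1 (11111): 5 ones → 1
Block 2 (11111): 5 ones → 1
Block 3 (10111): 4 ones → 1
Block 4 (00010): 1 one → 0
Block 5 (00101): 2 ones → 0
Block 6 (00010): 1 one → 0
Block 7 (11111): 5 ones → 1

1110001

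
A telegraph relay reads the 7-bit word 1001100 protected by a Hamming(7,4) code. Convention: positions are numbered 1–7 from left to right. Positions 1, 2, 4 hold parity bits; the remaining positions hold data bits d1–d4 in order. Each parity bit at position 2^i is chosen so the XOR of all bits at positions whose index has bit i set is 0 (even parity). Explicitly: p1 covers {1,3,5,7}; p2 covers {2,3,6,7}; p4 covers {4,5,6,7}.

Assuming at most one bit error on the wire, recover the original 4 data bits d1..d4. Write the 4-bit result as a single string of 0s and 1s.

0100

s1 (pos 1,3,5,7): 1⊕0⊕1⊕0 = 0
s2 (pos 2,3,6,7): 0⊕0⊕0⊕0 = 0
s4 (pos 4,5,6,7): 1⊕1⊕0⊕0 = 0
Syndrome s4…s1 = 000 → no error.
Read data bits from positions 3,5,6,7: 0100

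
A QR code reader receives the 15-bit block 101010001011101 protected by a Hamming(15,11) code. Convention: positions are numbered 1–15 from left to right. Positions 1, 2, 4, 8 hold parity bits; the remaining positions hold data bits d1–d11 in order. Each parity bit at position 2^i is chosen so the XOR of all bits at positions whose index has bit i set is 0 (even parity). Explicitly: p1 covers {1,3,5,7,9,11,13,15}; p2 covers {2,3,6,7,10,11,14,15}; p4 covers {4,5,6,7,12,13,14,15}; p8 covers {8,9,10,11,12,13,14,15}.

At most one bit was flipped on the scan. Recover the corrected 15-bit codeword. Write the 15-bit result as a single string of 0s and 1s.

101010001001101

s1 (pos 1,3,5,7,9,11,13,15): 1⊕1⊕1⊕0⊕1⊕1⊕1⊕1 = 1
s2 (pos 2,3,6,7,10,11,14,15): 0⊕1⊕0⊕0⊕0⊕1⊕0⊕1 = 1
s4 (pos 4,5,6,7,12,13,14,15): 0⊕1⊕0⊕0⊕1⊕1⊕0⊕1 = 0
s8 (pos 8,9,10,11,12,13,14,15): 0⊕1⊕0⊕1⊕1⊕1⊕0⊕1 = 1
Syndrome s8…s1 = 1011 → error at position 11.
Flip position 11: 101010001011101 → 101010001001101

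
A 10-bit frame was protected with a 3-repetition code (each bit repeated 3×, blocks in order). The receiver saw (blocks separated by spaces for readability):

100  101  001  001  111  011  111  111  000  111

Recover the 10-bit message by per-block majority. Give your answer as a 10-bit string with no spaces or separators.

Block 1 (100): 1 one → 0
Block 2 (101): 2 ones → 1
Block 3 (001): 1 one → 0
Block 4 (001): 1 one → 0
Block 5 (111): 3 ones → 1
Block 6 (011): 2 ones → 1
Block 7 (111): 3 ones → 1
Block 8 (111): 3 ones → 1
Block 9 (000): 0 ones → 0
Block 10 (111): 3 ones → 1

0100111101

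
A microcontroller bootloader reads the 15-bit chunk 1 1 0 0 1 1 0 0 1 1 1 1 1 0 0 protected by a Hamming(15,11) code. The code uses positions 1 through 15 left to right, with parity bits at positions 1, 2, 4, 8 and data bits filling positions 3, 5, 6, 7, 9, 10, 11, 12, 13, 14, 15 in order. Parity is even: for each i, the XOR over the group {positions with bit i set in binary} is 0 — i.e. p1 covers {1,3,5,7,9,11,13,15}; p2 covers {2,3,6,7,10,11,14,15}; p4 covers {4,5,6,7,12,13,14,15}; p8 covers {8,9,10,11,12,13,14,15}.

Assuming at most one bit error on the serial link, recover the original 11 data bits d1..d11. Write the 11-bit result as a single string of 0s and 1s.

s1 (pos 1,3,5,7,9,11,13,15): 1⊕0⊕1⊕0⊕1⊕1⊕1⊕0 = 1
s2 (pos 2,3,6,7,10,11,14,15): 1⊕0⊕1⊕0⊕1⊕1⊕0⊕0 = 0
s4 (pos 4,5,6,7,12,13,14,15): 0⊕1⊕1⊕0⊕1⊕1⊕0⊕0 = 0
s8 (pos 8,9,10,11,12,13,14,15): 0⊕1⊕1⊕1⊕1⊕1⊕0⊕0 = 1
Syndrome s8…s1 = 1001 → error at position 9.
Flip position 9: 110011001111100 → 110011000111100
Read data bits from positions 3,5,6,7,9,10,11,12,13,14,15: 01100111100

01100111100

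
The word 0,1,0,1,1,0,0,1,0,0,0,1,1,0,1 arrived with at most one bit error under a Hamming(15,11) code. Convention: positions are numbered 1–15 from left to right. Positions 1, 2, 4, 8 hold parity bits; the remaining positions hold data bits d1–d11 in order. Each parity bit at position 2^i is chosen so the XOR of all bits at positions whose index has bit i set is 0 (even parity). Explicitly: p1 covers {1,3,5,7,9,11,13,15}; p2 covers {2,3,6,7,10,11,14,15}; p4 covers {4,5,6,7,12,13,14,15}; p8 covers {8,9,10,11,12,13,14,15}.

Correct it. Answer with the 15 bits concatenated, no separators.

010100010001101

s1 (pos 1,3,5,7,9,11,13,15): 0⊕0⊕1⊕0⊕0⊕0⊕1⊕1 = 1
s2 (pos 2,3,6,7,10,11,14,15): 1⊕0⊕0⊕0⊕0⊕0⊕0⊕1 = 0
s4 (pos 4,5,6,7,12,13,14,15): 1⊕1⊕0⊕0⊕1⊕1⊕0⊕1 = 1
s8 (pos 8,9,10,11,12,13,14,15): 1⊕0⊕0⊕0⊕1⊕1⊕0⊕1 = 0
Syndrome s8…s1 = 0101 → error at position 5.
Flip position 5: 010110010001101 → 010100010001101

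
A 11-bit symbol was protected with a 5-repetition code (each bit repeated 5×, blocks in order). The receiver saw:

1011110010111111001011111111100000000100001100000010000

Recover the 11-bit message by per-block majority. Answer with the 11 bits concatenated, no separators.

Block 1 (10111): 4 ones → 1
Block 2 (10010): 2 ones → 0
Block 3 (11111): 5 ones → 1
Block 4 (10010): 2 ones → 0
Block 5 (11111): 5 ones → 1
Block 6 (11110): 4 ones → 1
Block 7 (00000): 0 ones → 0
Block 8 (00100): 1 one → 0
Block 9 (00110): 2 ones → 0
Block 10 (00000): 0 ones → 0
Block 11 (10000): 1 one → 0

10101100000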